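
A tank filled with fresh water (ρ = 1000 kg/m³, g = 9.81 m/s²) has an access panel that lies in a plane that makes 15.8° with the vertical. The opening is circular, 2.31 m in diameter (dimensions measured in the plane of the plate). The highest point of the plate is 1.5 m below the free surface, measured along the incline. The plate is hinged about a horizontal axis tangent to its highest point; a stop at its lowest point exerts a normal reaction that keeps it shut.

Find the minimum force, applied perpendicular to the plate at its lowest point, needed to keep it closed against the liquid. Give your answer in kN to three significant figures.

γ = ρg = 1000 × 9.81 = 9810 N/m³ = 9.81 kN/m³.
The plate makes 15.8° with the vertical, i.e. θ = 90° − 15.8° = 74.2° to the horizontal. Measuring y along the incline from the free-surface line, vertical depth h = y·sinθ with sinθ = 0.962218.
The centroid is at the centre, 1.155 m below the top of the plate, so y_c = 1.5 + 1.155 = 2.655 m and h_c = 2.655 × 0.962218 = 2.55469 m.
A = π(1.155)² = 4.19096 m².
Resultant F = γ·h_c·A = 9.81 × 2.55469 × 4.19096 = 105.032 kN.
I_c = πr⁴/4 = π × 1.155⁴/4 = 1.39771 m⁴.
Centre of pressure: y_p = y_c + I_c/(y_c·A) = 2.655 + 1.39771/(2.655 × 4.19096) = 2.655 + 0.125614 = 2.78061 m along the plane.
The resultant acts 1.155 + 0.125614 = 1.28061 m (along the plate) below the hinge at the top edge, so the moment about the hinge is M = F × 1.28061 = 105.032 × 1.28061 = 134.505 kN·m.
A normal force at the bottom, 2.31 m from the hinge, must supply this moment: P = 134.505/2.31 = 58.2273 kN.

P ≈ 58.2 kN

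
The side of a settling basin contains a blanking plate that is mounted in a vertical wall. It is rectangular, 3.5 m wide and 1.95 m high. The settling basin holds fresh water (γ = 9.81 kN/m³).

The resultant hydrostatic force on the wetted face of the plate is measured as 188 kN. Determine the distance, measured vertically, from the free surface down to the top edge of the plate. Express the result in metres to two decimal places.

d_top ≈ 1.83 m

γ = 9.81 kN/m³.
A = 3.5 × 1.95 = 6.825 m².
From F = γ·h_c·A, the centroid depth is h_c = 188/(9.81 × 6.825) = 2.80793 m.
The centroid lies 1.95/2 = 0.975 m below the top edge, so the top edge sits at h_top = 2.80793 − 0.975 = 1.83293 m below the surface.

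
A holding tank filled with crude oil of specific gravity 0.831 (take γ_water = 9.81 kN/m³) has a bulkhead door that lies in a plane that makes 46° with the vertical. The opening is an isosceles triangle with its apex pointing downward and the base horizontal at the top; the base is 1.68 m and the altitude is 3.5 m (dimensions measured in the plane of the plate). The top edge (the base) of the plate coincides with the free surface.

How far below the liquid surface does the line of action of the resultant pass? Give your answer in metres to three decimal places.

γ = 0.831 × 9.81 = 8.15211 kN/m³.
The plate makes 46° with the vertical, i.e. θ = 90° − 46° = 44° to the horizontal. Measuring y along the incline from the free-surface line, vertical depth h = y·sinθ with sinθ = 0.694658.
With the apex down, the centroid sits h/3 = 3.5/3 = 1.16667 m below the base (the top edge), so y_c = 1.16667 m and h_c = 1.16667 × 0.694658 = 0.810437 m.
A = ½ × 1.68 × 3.5 = 2.94 m².
Resultant F = γ·h_c·A = 8.15211 × 0.810437 × 2.94 = 19.4239 kN.
I_c = b·h³/36 = 1.68 × 3.5³/36 = 2.00083 m⁴.
Centre of pressure: y_p = y_c + I_c/(y_c·A) = 1.16667 + 2.00083/(1.16667 × 2.94) = 1.16667 + 0.583331 = 1.75 m along the plane.
Vertically, h_p = y_p·sinθ = 1.75 × 0.694658 = 1.21565 m.

h_p = 1.216 m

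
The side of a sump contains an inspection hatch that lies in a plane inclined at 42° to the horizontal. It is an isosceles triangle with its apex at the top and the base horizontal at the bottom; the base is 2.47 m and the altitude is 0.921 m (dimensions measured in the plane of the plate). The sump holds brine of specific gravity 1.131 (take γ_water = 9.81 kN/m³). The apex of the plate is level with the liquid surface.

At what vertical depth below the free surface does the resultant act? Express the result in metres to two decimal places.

h_p = 0.46 m

γ = 1.131 × 9.81 = 11.09511 kN/m³.
Let θ = 42° be the plate's angle to the horizontal; measure y along the incline from where the plane meets the free surface. Vertical depth h = y·sinθ with sinθ = 0.669131.
With the apex up, the centroid sits 2h/3 = 2 × 0.921/3 = 0.614 m below the apex, so y_c = 0.614 m and h_c = 0.614 × 0.669131 = 0.410846 m.
A = ½ × 2.47 × 0.921 = 1.13744 m².
Resultant F = γ·h_c·A = 11.09511 × 0.410846 × 1.13744 = 5.18489 kN.
I_c = b·h³/36 = 2.47 × 0.921³/36 = 0.0536011 m⁴.
Centre of pressure: y_p = y_c + I_c/(y_c·A) = 0.614 + 0.0536011/(0.614 × 1.13744) = 0.614 + 0.0767497 = 0.69075 m along the plane.
Vertically, h_p = y_p·sinθ = 0.69075 × 0.669131 = 0.462202 m.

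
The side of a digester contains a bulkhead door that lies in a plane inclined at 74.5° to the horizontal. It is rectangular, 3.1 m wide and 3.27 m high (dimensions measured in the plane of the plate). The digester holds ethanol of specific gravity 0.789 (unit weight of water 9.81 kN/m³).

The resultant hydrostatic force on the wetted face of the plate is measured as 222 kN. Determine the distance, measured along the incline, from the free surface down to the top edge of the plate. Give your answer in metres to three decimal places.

y_top ≈ 1.301 m

γ = 0.789 × 9.81 = 7.74009 kN/m³.
A = 3.1 × 3.27 = 10.137 m².
From F = γ·h_c·A, the centroid depth is h_c = 222/(7.74009 × 10.137) = 2.82942 m.
Let θ = 74.5° be the plate's angle to the horizontal; measure y along the incline from where the plane meets the free surface. Vertical depth h = y·sinθ with sinθ = 0.963630.
Along the incline, y_c = h_c/sinθ = 2.82942/0.963630 = 2.93621 m.
The centroid lies 3.27/2 = 1.635 m below the top edge, so the top edge sits at y_top = 2.93621 − 1.635 = 1.30121 m along the incline.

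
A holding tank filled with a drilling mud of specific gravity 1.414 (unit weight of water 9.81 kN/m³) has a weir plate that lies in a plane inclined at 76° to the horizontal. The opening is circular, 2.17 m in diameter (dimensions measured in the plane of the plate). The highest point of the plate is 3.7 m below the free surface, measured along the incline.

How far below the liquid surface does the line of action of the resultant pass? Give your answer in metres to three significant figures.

h_p = 4.70 m

γ = 1.414 × 9.81 = 13.87134 kN/m³.
Let θ = 76° be the plate's angle to the horizontal; measure y along the incline from where the plane meets the free surface. Vertical depth h = y·sinθ with sinθ = 0.970296.
The centroid is at the centre, 1.085 m below the top of the plate, so y_c = 3.7 + 1.085 = 4.785 m and h_c = 4.785 × 0.970296 = 4.64287 m.
A = π(1.085)² = 3.69836 m².
Resultant F = γ·h_c·A = 13.87134 × 4.64287 × 3.69836 = 238.185 kN.
I_c = πr⁴/4 = π × 1.085⁴/4 = 1.08845 m⁴.
Centre of pressure: y_p = y_c + I_c/(y_c·A) = 4.785 + 1.08845/(4.785 × 3.69836) = 4.785 + 0.061506 = 4.84651 m along the plane.
Vertically, h_p = y_p·sinθ = 4.84651 × 0.970296 = 4.70255 m.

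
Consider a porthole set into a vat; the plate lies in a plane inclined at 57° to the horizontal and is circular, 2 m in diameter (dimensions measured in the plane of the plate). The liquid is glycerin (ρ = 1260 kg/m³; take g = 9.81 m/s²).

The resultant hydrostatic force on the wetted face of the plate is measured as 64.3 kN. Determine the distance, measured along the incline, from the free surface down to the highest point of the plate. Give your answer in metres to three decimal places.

γ = ρg = 1260 × 9.81 / 1000 = 12.3606 kN/m³.
A = π(1)² = 3.14159 m².
From F = γ·h_c·A, the centroid depth is h_c = 64.3/(12.3606 × 3.14159) = 1.65585 m.
Let θ = 57° be the plate's angle to the horizontal; measure y along the incline from where the plane meets the free surface. Vertical depth h = y·sinθ with sinθ = 0.838671.
Along the incline, y_c = h_c/sinθ = 1.65585/0.838671 = 1.97437 m.
The centroid is at the centre, 1 m below the top of the plate, so the highest point sits at y_top = 1.97437 − 1 = 0.97437 m along the incline.

y_top ≈ 0.974 m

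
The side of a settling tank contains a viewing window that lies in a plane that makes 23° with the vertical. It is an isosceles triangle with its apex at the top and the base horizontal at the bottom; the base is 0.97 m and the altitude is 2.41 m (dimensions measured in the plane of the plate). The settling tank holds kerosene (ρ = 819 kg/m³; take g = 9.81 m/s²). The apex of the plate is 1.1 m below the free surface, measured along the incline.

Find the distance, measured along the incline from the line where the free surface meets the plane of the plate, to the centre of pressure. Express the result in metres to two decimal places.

γ = ρg = 819 × 9.81 / 1000 = 8.03439 kN/m³.
The plate makes 23° with the vertical, i.e. θ = 90° − 23° = 67° to the horizontal. Measuring y along the incline from the free-surface line, vertical depth h = y·sinθ with sinθ = 0.920505.
With the apex up, the centroid sits 2h/3 = 2 × 2.41/3 = 1.60667 m below the apex, so y_c = 1.1 + 1.60667 = 2.70667 m and h_c = 2.70667 × 0.920505 = 2.4915 m.
A = ½ × 0.97 × 2.41 = 1.16885 m².
Resultant F = γ·h_c·A = 8.03439 × 2.4915 × 1.16885 = 23.3977 kN.
I_c = b·h³/36 = 0.97 × 2.41³/36 = 0.377155 m⁴.
Centre of pressure: y_p = y_c + I_c/(y_c·A) = 2.70667 + 0.377155/(2.70667 × 1.16885) = 2.70667 + 0.119214 = 2.82588 m along the plane.

y_p = 2.83 m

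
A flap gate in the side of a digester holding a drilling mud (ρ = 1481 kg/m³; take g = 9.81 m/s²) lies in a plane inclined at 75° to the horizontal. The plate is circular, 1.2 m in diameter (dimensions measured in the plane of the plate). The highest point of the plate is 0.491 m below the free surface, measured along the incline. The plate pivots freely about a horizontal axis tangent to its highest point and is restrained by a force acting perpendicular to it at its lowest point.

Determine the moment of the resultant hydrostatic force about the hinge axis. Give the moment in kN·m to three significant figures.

M ≈ 11.8 kN·m

γ = ρg = 1481 × 9.81 / 1000 = 14.52861 kN/m³.
Let θ = 75° be the plate's angle to the horizontal; measure y along the incline from where the plane meets the free surface. Vertical depth h = y·sinθ with sinθ = 0.965926.
The centroid is at the centre, 0.6 m below the top of the plate, so y_c = 0.491 + 0.6 = 1.091 m and h_c = 1.091 × 0.965926 = 1.05383 m.
A = π(0.6)² = 1.13097 m².
Resultant F = γ·h_c·A = 14.52861 × 1.05383 × 1.13097 = 17.3159 kN.
I_c = πr⁴/4 = π × 0.6⁴/4 = 0.101788 m⁴.
Centre of pressure: y_p = y_c + I_c/(y_c·A) = 1.091 + 0.101788/(1.091 × 1.13097) = 1.091 + 0.0824937 = 1.17349 m along the plane.
The resultant acts 0.6 + 0.0824937 = 0.682494 m (along the plate) below the hinge at the top edge, so the moment about the hinge is M = F × 0.682494 = 17.3159 × 0.682494 = 11.818 kN·m.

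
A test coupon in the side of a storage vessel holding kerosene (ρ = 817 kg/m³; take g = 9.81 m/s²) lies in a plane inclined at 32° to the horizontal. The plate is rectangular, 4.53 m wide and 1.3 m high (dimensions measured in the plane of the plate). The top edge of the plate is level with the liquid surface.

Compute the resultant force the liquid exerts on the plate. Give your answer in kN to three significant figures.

γ = ρg = 817 × 9.81 / 1000 = 8.01477 kN/m³.
Let θ = 32° be the plate's angle to the horizontal; measure y along the incline from where the plane meets the free surface. Vertical depth h = y·sinθ with sinθ = 0.529919.
The centroid lies 1.3/2 = 0.65 m below the top edge, so y_c = 0.65 m and h_c = 0.65 × 0.529919 = 0.344447 m.
A = 4.53 × 1.3 = 5.889 m².
Resultant F = γ·h_c·A = 8.01477 × 0.344447 × 5.889 = 16.2575 kN.

F ≈ 16.3 kN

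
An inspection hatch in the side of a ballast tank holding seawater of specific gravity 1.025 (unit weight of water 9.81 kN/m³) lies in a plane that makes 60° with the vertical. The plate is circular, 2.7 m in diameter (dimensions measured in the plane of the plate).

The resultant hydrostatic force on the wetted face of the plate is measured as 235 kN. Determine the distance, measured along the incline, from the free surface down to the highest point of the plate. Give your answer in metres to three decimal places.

y_top ≈ 6.814 m

γ = 1.025 × 9.81 = 10.05525 kN/m³.
A = π(1.35)² = 5.72555 m².
From F = γ·h_c·A, the centroid depth is h_c = 235/(10.05525 × 5.72555) = 4.08186 m.
The plate makes 60° with the vertical, i.e. θ = 90° − 60° = 30° to the horizontal. Measuring y along the incline from the free-surface line, vertical depth h = y·sinθ with sinθ = 0.500000.
Along the incline, y_c = h_c/sinθ = 4.08186/0.500000 = 8.16372 m.
The centroid is at the centre, 1.35 m below the top of the plate, so the highest point sits at y_top = 8.16372 − 1.35 = 6.81372 m along the incline.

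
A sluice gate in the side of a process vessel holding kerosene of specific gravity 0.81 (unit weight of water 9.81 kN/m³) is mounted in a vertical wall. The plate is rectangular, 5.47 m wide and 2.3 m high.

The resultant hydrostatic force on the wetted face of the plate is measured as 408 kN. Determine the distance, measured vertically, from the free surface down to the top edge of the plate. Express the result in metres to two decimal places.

d_top ≈ 2.93 m

γ = 0.81 × 9.81 = 7.9461 kN/m³.
A = 5.47 × 2.3 = 12.581 m².
From F = γ·h_c·A, the centroid depth is h_c = 408/(7.9461 × 12.581) = 4.08123 m.
The centroid lies 2.3/2 = 1.15 m below the top edge, so the top edge sits at h_top = 4.08123 − 1.15 = 2.93123 m below the surface.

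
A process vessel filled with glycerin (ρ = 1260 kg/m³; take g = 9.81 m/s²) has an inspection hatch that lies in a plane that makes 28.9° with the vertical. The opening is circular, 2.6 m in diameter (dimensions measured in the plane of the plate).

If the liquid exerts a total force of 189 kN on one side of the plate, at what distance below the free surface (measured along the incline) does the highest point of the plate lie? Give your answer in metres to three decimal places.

y_top ≈ 1.990 m

γ = ρg = 1260 × 9.81 / 1000 = 12.3606 kN/m³.
A = π(1.3)² = 5.30929 m².
From F = γ·h_c·A, the centroid depth is h_c = 189/(12.3606 × 5.30929) = 2.87996 m.
The plate makes 28.9° with the vertical, i.e. θ = 90° − 28.9° = 61.1° to the horizontal. Measuring y along the incline from the free-surface line, vertical depth h = y·sinθ with sinθ = 0.875465.
Along the incline, y_c = h_c/sinθ = 2.87996/0.875465 = 3.28963 m.
The centroid is at the centre, 1.3 m below the top of the plate, so the highest point sits at y_top = 3.28963 − 1.3 = 1.98963 m along the incline.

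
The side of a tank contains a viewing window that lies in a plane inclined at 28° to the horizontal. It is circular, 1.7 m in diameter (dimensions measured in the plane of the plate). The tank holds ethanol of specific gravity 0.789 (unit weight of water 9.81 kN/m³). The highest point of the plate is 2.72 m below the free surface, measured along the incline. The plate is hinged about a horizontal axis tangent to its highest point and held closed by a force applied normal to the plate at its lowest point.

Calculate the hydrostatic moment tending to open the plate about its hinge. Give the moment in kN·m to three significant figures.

M ≈ 26.5 kN·m

γ = 0.789 × 9.81 = 7.74009 kN/m³.
Let θ = 28° be the plate's angle to the horizontal; measure y along the incline from where the plane meets the free surface. Vertical depth h = y·sinθ with sinθ = 0.469472.
The centroid is at the centre, 0.85 m below the top of the plate, so y_c = 2.72 + 0.85 = 3.57 m and h_c = 3.57 × 0.469472 = 1.67602 m.
A = π(0.85)² = 2.2698 m².
Resultant F = γ·h_c·A = 7.74009 × 1.67602 × 2.2698 = 29.4451 kN.
I_c = πr⁴/4 = π × 0.85⁴/4 = 0.409983 m⁴.
Centre of pressure: y_p = y_c + I_c/(y_c·A) = 3.57 + 0.409983/(3.57 × 2.2698) = 3.57 + 0.0505953 = 3.6206 m along the plane.
The resultant acts 0.85 + 0.0505953 = 0.900595 m (along the plate) below the hinge at the top edge, so the moment about the hinge is M = F × 0.900595 = 29.4451 × 0.900595 = 26.5181 kN·m.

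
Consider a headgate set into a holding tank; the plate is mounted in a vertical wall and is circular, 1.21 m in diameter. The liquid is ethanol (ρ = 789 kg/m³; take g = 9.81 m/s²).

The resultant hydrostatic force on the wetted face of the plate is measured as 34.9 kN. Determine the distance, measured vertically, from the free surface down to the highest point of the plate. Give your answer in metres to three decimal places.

γ = ρg = 789 × 9.81 / 1000 = 7.74009 kN/m³.
A = π(0.605)² = 1.1499 m².
From F = γ·h_c·A, the centroid depth is h_c = 34.9/(7.74009 × 1.1499) = 3.9212 m.
The centroid is at the centre, 0.605 m below the top of the plate, so the highest point sits at h_top = 3.9212 − 0.605 = 3.3162 m below the surface.

d_top ≈ 3.316 m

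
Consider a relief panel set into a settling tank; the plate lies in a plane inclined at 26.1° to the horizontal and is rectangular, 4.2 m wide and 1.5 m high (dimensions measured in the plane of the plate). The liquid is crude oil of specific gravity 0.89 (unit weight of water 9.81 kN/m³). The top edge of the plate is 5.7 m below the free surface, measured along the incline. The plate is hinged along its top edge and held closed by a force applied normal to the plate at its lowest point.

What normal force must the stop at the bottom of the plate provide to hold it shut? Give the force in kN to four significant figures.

P ≈ 81.07 kN

γ = 0.89 × 9.81 = 8.7309 kN/m³.
Let θ = 26.1° be the plate's angle to the horizontal; measure y along the incline from where the plane meets the free surface. Vertical depth h = y·sinθ with sinθ = 0.439939.
The centroid lies 1.5/2 = 0.75 m below the top edge, so y_c = 5.7 + 0.75 = 6.45 m and h_c = 6.45 × 0.439939 = 2.83761 m.
A = 4.2 × 1.5 = 6.3 m².
Resultant F = γ·h_c·A = 8.7309 × 2.83761 × 6.3 = 156.082 kN.
I_c = b·h³/12 = 4.2 × 1.5³/12 = 1.18125 m⁴.
Centre of pressure: y_p = y_c + I_c/(y_c·A) = 6.45 + 1.18125/(6.45 × 6.3) = 6.45 + 0.0290698 = 6.47907 m along the plane.
The resultant acts 0.75 + 0.0290698 = 0.77907 m (along the plate) below the hinge at the top edge, so the moment about the hinge is M = F × 0.77907 = 156.082 × 0.77907 = 121.599 kN·m.
A normal force at the bottom, 1.5 m from the hinge, must supply this moment: P = 121.599/1.5 = 81.066 kN.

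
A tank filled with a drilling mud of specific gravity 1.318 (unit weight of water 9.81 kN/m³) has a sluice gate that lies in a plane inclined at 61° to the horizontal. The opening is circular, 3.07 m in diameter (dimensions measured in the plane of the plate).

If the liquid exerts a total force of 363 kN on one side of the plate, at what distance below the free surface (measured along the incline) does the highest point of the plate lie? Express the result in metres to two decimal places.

γ = 1.318 × 9.81 = 12.92958 kN/m³.
A = π(1.535)² = 7.4023 m².
From F = γ·h_c·A, the centroid depth is h_c = 363/(12.92958 × 7.4023) = 3.79276 m.
Let θ = 61° be the plate's angle to the horizontal; measure y along the incline from where the plane meets the free surface. Vertical depth h = y·sinθ with sinθ = 0.874620.
Along the incline, y_c = h_c/sinθ = 3.79276/0.874620 = 4.33647 m.
The centroid is at the centre, 1.535 m below the top of the plate, so the highest point sits at y_top = 4.33647 − 1.535 = 2.80147 m along the incline.

y_top ≈ 2.80 m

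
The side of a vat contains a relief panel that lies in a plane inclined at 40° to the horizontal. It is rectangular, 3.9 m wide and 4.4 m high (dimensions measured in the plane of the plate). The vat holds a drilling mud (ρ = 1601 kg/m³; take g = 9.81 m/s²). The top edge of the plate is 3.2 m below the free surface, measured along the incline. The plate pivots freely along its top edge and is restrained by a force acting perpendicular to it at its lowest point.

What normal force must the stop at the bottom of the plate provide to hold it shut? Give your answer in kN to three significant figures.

γ = ρg = 1601 × 9.81 / 1000 = 15.70581 kN/m³.
Let θ = 40° be the plate's angle to the horizontal; measure y along the incline from where the plane meets the free surface. Vertical depth h = y·sinθ with sinθ = 0.642788.
The centroid lies 4.4/2 = 2.2 m below the top edge, so y_c = 3.2 + 2.2 = 5.4 m and h_c = 5.4 × 0.642788 = 3.47106 m.
A = 3.9 × 4.4 = 17.16 m².
Resultant F = γ·h_c·A = 15.70581 × 3.47106 × 17.16 = 935.491 kN.
I_c = b·h³/12 = 3.9 × 4.4³/12 = 27.6848 m⁴.
Centre of pressure: y_p = y_c + I_c/(y_c·A) = 5.4 + 27.6848/(5.4 × 17.16) = 5.4 + 0.298765 = 5.69877 m along the plane.
The resultant acts 2.2 + 0.298765 = 2.49877 m (along the plate) below the hinge at the top edge, so the moment about the hinge is M = F × 2.49877 = 935.491 × 2.49877 = 2337.58 kN·m.
A normal force at the bottom, 4.4 m from the hinge, must supply this moment: P = 2337.58/4.4 = 531.268 kN.

P ≈ 531 kN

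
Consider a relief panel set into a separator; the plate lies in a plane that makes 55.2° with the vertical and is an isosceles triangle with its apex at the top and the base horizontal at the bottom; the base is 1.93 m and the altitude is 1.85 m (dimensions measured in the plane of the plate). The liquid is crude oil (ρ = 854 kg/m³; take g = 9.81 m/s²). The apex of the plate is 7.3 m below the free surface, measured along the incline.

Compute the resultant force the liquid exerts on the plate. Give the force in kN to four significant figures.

F ≈ 72.84 kN

γ = ρg = 854 × 9.81 / 1000 = 8.37774 kN/m³.
The plate makes 55.2° with the vertical, i.e. θ = 90° − 55.2° = 34.8° to the horizontal. Measuring y along the incline from the free-surface line, vertical depth h = y·sinθ with sinθ = 0.570714.
With the apex up, the centroid sits 2h/3 = 2 × 1.85/3 = 1.23333 m below the apex, so y_c = 7.3 + 1.23333 = 8.53333 m and h_c = 8.53333 × 0.570714 = 4.87009 m.
A = ½ × 1.93 × 1.85 = 1.78525 m².
Resultant F = γ·h_c·A = 8.37774 × 4.87009 × 1.78525 = 72.8388 kN.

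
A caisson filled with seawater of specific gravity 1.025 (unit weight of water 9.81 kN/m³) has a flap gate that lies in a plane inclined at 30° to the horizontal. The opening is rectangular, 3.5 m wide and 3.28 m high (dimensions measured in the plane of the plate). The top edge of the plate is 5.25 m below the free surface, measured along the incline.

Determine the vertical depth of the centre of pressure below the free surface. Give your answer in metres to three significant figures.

γ = 1.025 × 9.81 = 10.05525 kN/m³.
Let θ = 30° be the plate's angle to the horizontal; measure y along the incline from where the plane meets the free surface. Vertical depth h = y·sinθ with sinθ = 0.500000.
The centroid lies 3.28/2 = 1.64 m below the top edge, so y_c = 5.25 + 1.64 = 6.89 m and h_c = 6.89 × 0.500000 = 3.445 m.
A = 3.5 × 3.28 = 11.48 m².
Resultant F = γ·h_c·A = 10.05525 × 3.445 × 11.48 = 397.671 kN.
I_c = b·h³/12 = 3.5 × 3.28³/12 = 10.2922 m⁴.
Centre of pressure: y_p = y_c + I_c/(y_c·A) = 6.89 + 10.2922/(6.89 × 11.48) = 6.89 + 0.130121 = 7.02012 m along the plane.
Vertically, h_p = y_p·sinθ = 7.02012 × 0.500000 = 3.51006 m.

h_p = 3.51 m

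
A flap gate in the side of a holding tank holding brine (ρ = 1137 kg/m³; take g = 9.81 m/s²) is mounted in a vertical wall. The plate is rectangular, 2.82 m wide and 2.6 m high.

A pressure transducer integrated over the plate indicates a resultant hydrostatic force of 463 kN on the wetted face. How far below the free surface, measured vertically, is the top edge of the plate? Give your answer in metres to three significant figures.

γ = ρg = 1137 × 9.81 / 1000 = 11.15397 kN/m³.
A = 2.82 × 2.6 = 7.332 m².
From F = γ·h_c·A, the centroid depth is h_c = 463/(11.15397 × 7.332) = 5.66147 m.
The centroid lies 2.6/2 = 1.3 m below the top edge, so the top edge sits at h_top = 5.66147 − 1.3 = 4.36147 m below the surface.

d_top ≈ 4.36 m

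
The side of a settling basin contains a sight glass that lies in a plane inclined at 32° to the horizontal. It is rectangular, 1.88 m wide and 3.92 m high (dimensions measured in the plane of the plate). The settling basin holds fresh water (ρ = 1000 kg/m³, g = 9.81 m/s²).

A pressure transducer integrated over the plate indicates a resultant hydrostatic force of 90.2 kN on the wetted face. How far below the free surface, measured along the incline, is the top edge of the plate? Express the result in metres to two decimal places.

γ = ρg = 1000 × 9.81 = 9810 N/m³ = 9.81 kN/m³.
A = 1.88 × 3.92 = 7.3696 m².
From F = γ·h_c·A, the centroid depth is h_c = 90.2/(9.81 × 7.3696) = 1.24765 m.
Let θ = 32° be the plate's angle to the horizontal; measure y along the incline from where the plane meets the free surface. Vertical depth h = y·sinθ with sinθ = 0.529919.
Along the incline, y_c = h_c/sinθ = 1.24765/0.529919 = 2.35442 m.
The centroid lies 3.92/2 = 1.96 m below the top edge, so the top edge sits at y_top = 2.35442 − 1.96 = 0.39442 m along the incline.

y_top ≈ 0.39 m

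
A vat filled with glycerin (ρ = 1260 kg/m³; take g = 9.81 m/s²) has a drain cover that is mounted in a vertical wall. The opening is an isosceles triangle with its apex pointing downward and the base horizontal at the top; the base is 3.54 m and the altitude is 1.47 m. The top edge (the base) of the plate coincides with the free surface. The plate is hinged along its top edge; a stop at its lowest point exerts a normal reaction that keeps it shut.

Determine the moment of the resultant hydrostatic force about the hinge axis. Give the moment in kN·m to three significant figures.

γ = ρg = 1260 × 9.81 / 1000 = 12.3606 kN/m³.
With the apex down, the centroid sits h/3 = 1.47/3 = 0.49 m below the base (the top edge), so the centroid depth is h_c = 0.49 m.
A = ½ × 3.54 × 1.47 = 2.6019 m².
Resultant F = γ·h_c·A = 12.3606 × 0.49 × 2.6019 = 15.7589 kN.
I_c = b·h³/36 = 3.54 × 1.47³/36 = 0.312358 m⁴.
Centre of pressure: y_p = y_c + I_c/(y_c·A) = 0.49 + 0.312358/(0.49 × 2.6019) = 0.49 + 0.245 = 0.735 m along the plane.
The resultant acts 0.49 + 0.245 = 0.735 m (along the plate) below the hinge at the top edge, so the moment about the hinge is M = F × 0.735 = 15.7589 × 0.735 = 11.5828 kN·m.

M ≈ 11.6 kN·m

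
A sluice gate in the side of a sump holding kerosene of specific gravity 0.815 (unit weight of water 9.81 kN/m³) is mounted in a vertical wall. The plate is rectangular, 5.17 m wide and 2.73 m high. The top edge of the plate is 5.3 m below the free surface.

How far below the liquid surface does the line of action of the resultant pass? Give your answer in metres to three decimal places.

h_p = 6.758 m

γ = 0.815 × 9.81 = 7.99515 kN/m³.
The centroid lies 2.73/2 = 1.365 m below the top edge, so the centroid depth is h_c = 5.3 + 1.365 = 6.665 m.
A = 5.17 × 2.73 = 14.1141 m².
Resultant F = γ·h_c·A = 7.99515 × 6.665 × 14.1141 = 752.108 kN.
I_c = b·h³/12 = 5.17 × 2.73³/12 = 8.76591 m⁴.
Centre of pressure: y_p = y_c + I_c/(y_c·A) = 6.665 + 8.76591/(6.665 × 14.1141) = 6.665 + 0.0931845 = 6.75818 m along the plane.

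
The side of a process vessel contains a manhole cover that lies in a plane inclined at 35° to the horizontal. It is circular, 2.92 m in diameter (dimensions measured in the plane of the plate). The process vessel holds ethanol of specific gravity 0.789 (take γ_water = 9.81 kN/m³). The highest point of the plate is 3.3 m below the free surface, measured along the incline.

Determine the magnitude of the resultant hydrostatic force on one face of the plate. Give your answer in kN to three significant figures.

F ≈ 142 kN

γ = 0.789 × 9.81 = 7.74009 kN/m³.
Let θ = 35° be the plate's angle to the horizontal; measure y along the incline from where the plane meets the free surface. Vertical depth h = y·sinθ with sinθ = 0.573576.
The centroid is at the centre, 1.46 m below the top of the plate, so y_c = 3.3 + 1.46 = 4.76 m and h_c = 4.76 × 0.573576 = 2.73022 m.
A = π(1.46)² = 6.69662 m².
Resultant F = γ·h_c·A = 7.74009 × 2.73022 × 6.69662 = 141.514 kN.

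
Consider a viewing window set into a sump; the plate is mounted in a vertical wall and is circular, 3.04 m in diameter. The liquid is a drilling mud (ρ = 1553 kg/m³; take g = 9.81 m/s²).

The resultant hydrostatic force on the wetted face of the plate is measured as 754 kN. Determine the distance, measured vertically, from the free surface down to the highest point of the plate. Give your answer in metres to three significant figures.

d_top ≈ 5.30 m

γ = ρg = 1553 × 9.81 / 1000 = 15.23493 kN/m³.
A = π(1.52)² = 7.25834 m².
From F = γ·h_c·A, the centroid depth is h_c = 754/(15.23493 × 7.25834) = 6.81857 m.
The centroid is at the centre, 1.52 m below the top of the plate, so the highest point sits at h_top = 6.81857 − 1.52 = 5.29857 m below the surface.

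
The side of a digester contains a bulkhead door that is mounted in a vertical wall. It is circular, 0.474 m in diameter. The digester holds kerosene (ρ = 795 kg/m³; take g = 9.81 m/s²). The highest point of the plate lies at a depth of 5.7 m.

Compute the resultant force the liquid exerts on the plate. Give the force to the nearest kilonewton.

F ≈ 8 kN

γ = ρg = 795 × 9.81 / 1000 = 7.79895 kN/m³.
The centroid is at the centre, 0.237 m below the top of the plate, so the centroid depth is h_c = 5.7 + 0.237 = 5.937 m.
A = π(0.237)² = 0.17646 m².
Resultant F = γ·h_c·A = 7.79895 × 5.937 × 0.17646 = 8.17052 kN.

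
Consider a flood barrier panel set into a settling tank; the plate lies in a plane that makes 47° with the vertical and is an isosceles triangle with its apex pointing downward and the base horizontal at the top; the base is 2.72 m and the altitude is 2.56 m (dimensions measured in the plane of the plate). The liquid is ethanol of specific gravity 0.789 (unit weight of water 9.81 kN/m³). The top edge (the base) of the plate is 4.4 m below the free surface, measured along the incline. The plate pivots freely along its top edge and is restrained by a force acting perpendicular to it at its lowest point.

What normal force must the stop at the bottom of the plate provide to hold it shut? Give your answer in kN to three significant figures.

P ≈ 34.8 kN

γ = 0.789 × 9.81 = 7.74009 kN/m³.
The plate makes 47° with the vertical, i.e. θ = 90° − 47° = 43° to the horizontal. Measuring y along the incline from the free-surface line, vertical depth h = y·sinθ with sinθ = 0.681998.
With the apex down, the centroid sits h/3 = 2.56/3 = 0.853333 m below the base (the top edge), so y_c = 4.4 + 0.853333 = 5.25333 m and h_c = 5.25333 × 0.681998 = 3.58276 m.
A = ½ × 2.72 × 2.56 = 3.4816 m².
Resultant F = γ·h_c·A = 7.74009 × 3.58276 × 3.4816 = 96.5478 kN.
I_c = b·h³/36 = 2.72 × 2.56³/36 = 1.26761 m⁴.
Centre of pressure: y_p = y_c + I_c/(y_c·A) = 5.25333 + 1.26761/(5.25333 × 3.4816) = 5.25333 + 0.0693062 = 5.32264 m along the plane.
The resultant acts 0.853333 + 0.0693062 = 0.922639 m (along the plate) below the hinge at the top edge, so the moment about the hinge is M = F × 0.922639 = 96.5478 × 0.922639 = 89.0788 kN·m.
A normal force at the bottom, 2.56 m from the hinge, must supply this moment: P = 89.0788/2.56 = 34.7964 kN.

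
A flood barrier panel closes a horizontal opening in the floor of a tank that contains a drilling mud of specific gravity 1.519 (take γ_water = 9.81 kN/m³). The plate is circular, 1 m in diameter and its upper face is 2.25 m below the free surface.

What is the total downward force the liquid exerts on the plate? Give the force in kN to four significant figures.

F ≈ 26.33 kN

γ = 1.519 × 9.81 = 14.90139 kN/m³.
The plate is horizontal, so pressure is uniform at p = γ·h = 14.90139 × 2.25 = 33.5281 kN/m².
A = π(0.5)² = 0.785398 m².
F = p·A = 33.5281 × 0.785398 = 26.3329 kN.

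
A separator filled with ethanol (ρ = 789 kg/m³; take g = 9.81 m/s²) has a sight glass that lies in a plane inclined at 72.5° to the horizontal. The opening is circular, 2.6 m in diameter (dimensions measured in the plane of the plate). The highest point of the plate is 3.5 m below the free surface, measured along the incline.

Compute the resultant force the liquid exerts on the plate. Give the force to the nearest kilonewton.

γ = ρg = 789 × 9.81 / 1000 = 7.74009 kN/m³.
Let θ = 72.5° be the plate's angle to the horizontal; measure y along the incline from where the plane meets the free surface. Vertical depth h = y·sinθ with sinθ = 0.953717.
The centroid is at the centre, 1.3 m below the top of the plate, so y_c = 3.5 + 1.3 = 4.8 m and h_c = 4.8 × 0.953717 = 4.57784 m.
A = π(1.3)² = 5.30929 m².
Resultant F = γ·h_c·A = 7.74009 × 4.57784 × 5.30929 = 188.124 kN.

F ≈ 188 kN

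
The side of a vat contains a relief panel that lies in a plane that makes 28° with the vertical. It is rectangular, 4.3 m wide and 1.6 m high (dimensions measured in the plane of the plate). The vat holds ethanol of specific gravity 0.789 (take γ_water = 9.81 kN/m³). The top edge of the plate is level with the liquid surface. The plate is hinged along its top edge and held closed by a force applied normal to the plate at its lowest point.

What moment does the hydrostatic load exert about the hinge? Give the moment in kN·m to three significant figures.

M ≈ 40.1 kN·m

γ = 0.789 × 9.81 = 7.74009 kN/m³.
The plate makes 28° with the vertical, i.e. θ = 90° − 28° = 62° to the horizontal. Measuring y along the incline from the free-surface line, vertical depth h = y·sinθ with sinθ = 0.882948.
The centroid lies 1.6/2 = 0.8 m below the top edge, so y_c = 0.8 m and h_c = 0.8 × 0.882948 = 0.706358 m.
A = 4.3 × 1.6 = 6.88 m².
Resultant F = γ·h_c·A = 7.74009 × 0.706358 × 6.88 = 37.6148 kN.
I_c = b·h³/12 = 4.3 × 1.6³/12 = 1.46773 m⁴.
Centre of pressure: y_p = y_c + I_c/(y_c·A) = 0.8 + 1.46773/(0.8 × 6.88) = 0.8 + 0.266666 = 1.06667 m along the plane.
The resultant acts 0.8 + 0.266666 = 1.06667 m (along the plate) below the hinge at the top edge, so the moment about the hinge is M = F × 1.06667 = 37.6148 × 1.06667 = 40.1226 kN·m.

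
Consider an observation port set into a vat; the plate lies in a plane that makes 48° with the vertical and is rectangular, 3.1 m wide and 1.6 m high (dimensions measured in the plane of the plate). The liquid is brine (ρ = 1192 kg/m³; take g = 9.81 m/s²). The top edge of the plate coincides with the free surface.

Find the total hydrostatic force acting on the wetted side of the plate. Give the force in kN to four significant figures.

γ = ρg = 1192 × 9.81 / 1000 = 11.69352 kN/m³.
The plate makes 48° with the vertical, i.e. θ = 90° − 48° = 42° to the horizontal. Measuring y along the incline from the free-surface line, vertical depth h = y·sinθ with sinθ = 0.669131.
The centroid lies 1.6/2 = 0.8 m below the top edge, so y_c = 0.8 m and h_c = 0.8 × 0.669131 = 0.535305 m.
A = 3.1 × 1.6 = 4.96 m².
Resultant F = γ·h_c·A = 11.69352 × 0.535305 × 4.96 = 31.0476 kN.

F ≈ 31.05 kN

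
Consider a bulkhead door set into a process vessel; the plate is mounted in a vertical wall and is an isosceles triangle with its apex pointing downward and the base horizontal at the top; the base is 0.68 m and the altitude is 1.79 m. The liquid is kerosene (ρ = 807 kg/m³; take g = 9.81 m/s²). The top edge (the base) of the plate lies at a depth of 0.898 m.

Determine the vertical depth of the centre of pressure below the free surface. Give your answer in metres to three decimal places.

h_p = 1.614 m

γ = ρg = 807 × 9.81 / 1000 = 7.91667 kN/m³.
With the apex down, the centroid sits h/3 = 1.79/3 = 0.596667 m below the base (the top edge), so the centroid depth is h_c = 0.898 + 0.596667 = 1.49467 m.
A = ½ × 0.68 × 1.79 = 0.6086 m².
Resultant F = γ·h_c·A = 7.91667 × 1.49467 × 0.6086 = 7.20145 kN.
I_c = b·h³/36 = 0.68 × 1.79³/36 = 0.108334 m⁴.
Centre of pressure: y_p = y_c + I_c/(y_c·A) = 1.49467 + 0.108334/(1.49467 × 0.6086) = 1.49467 + 0.119093 = 1.61376 m along the plane.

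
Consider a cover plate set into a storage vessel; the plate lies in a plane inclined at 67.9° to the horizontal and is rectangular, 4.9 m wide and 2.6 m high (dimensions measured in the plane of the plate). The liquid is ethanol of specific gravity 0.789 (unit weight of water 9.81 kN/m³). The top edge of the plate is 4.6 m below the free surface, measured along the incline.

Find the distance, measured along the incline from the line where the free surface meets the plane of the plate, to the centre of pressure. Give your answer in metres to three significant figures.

γ = 0.789 × 9.81 = 7.74009 kN/m³.
Let θ = 67.9° be the plate's angle to the horizontal; measure y along the incline from where the plane meets the free surface. Vertical depth h = y·sinθ with sinθ = 0.926529.
The centroid lies 2.6/2 = 1.3 m below the top edge, so y_c = 4.6 + 1.3 = 5.9 m and h_c = 5.9 × 0.926529 = 5.46652 m.
A = 4.9 × 2.6 = 12.74 m².
Resultant F = γ·h_c·A = 7.74009 × 5.46652 × 12.74 = 539.047 kN.
I_c = b·h³/12 = 4.9 × 2.6³/12 = 7.17687 m⁴.
Centre of pressure: y_p = y_c + I_c/(y_c·A) = 5.9 + 7.17687/(5.9 × 12.74) = 5.9 + 0.0954803 = 5.99548 m along the plane.

y_p = 6.00 m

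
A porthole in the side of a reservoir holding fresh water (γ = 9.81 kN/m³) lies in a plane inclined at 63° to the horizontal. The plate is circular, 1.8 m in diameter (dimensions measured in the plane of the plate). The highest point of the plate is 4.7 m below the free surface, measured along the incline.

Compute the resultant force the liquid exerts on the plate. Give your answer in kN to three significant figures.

γ = 9.81 kN/m³.
Let θ = 63° be the plate's angle to the horizontal; measure y along the incline from where the plane meets the free surface. Vertical depth h = y·sinθ with sinθ = 0.891007.
The centroid is at the centre, 0.9 m below the top of the plate, so y_c = 4.7 + 0.9 = 5.6 m and h_c = 5.6 × 0.891007 = 4.98964 m.
A = π(0.9)² = 2.54469 m².
Resultant F = γ·h_c·A = 9.81 × 4.98964 × 2.54469 = 124.558 kN.

F ≈ 125 kN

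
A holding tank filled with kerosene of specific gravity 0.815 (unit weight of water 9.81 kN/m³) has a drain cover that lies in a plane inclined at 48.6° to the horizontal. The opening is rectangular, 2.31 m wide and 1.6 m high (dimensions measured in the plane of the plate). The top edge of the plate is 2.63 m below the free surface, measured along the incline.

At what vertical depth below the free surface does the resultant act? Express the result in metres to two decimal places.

γ = 0.815 × 9.81 = 7.99515 kN/m³.
Let θ = 48.6° be the plate's angle to the horizontal; measure y along the incline from where the plane meets the free surface. Vertical depth h = y·sinθ with sinθ = 0.750111.
The centroid lies 1.6/2 = 0.8 m below the top edge, so y_c = 2.63 + 0.8 = 3.43 m and h_c = 3.43 × 0.750111 = 2.57288 m.
A = 2.31 × 1.6 = 3.696 m².
Resultant F = γ·h_c·A = 7.99515 × 2.57288 × 3.696 = 76.0288 kN.
I_c = b·h³/12 = 2.31 × 1.6³/12 = 0.78848 m⁴.
Centre of pressure: y_p = y_c + I_c/(y_c·A) = 3.43 + 0.78848/(3.43 × 3.696) = 3.43 + 0.0621963 = 3.4922 m along the plane.
Vertically, h_p = y_p·sinθ = 3.4922 × 0.750111 = 2.61954 m.

h_p = 2.62 m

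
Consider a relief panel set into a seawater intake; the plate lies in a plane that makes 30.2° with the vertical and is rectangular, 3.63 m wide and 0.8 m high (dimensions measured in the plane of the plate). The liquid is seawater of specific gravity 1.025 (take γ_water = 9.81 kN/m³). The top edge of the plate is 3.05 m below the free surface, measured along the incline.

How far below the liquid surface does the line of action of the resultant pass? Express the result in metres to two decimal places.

h_p = 3.00 m

γ = 1.025 × 9.81 = 10.05525 kN/m³.
The plate makes 30.2° with the vertical, i.e. θ = 90° − 30.2° = 59.8° to the horizontal. Measuring y along the incline from the free-surface line, vertical depth h = y·sinθ with sinθ = 0.864275.
The centroid lies 0.8/2 = 0.4 m below the top edge, so y_c = 3.05 + 0.4 = 3.45 m and h_c = 3.45 × 0.864275 = 2.98175 m.
A = 3.63 × 0.8 = 2.904 m².
Resultant F = γ·h_c·A = 10.05525 × 2.98175 × 2.904 = 87.0684 kN.
I_c = b·h³/12 = 3.63 × 0.8³/12 = 0.15488 m⁴.
Centre of pressure: y_p = y_c + I_c/(y_c·A) = 3.45 + 0.15488/(3.45 × 2.904) = 3.45 + 0.0154589 = 3.46546 m along the plane.
Vertically, h_p = y_p·sinθ = 3.46546 × 0.864275 = 2.99511 m.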